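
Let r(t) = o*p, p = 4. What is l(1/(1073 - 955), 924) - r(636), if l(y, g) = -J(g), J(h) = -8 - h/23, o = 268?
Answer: -23548/23 ≈ -1023.8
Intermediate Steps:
J(h) = -8 - h/23
l(y, g) = 8 + g/23 (l(y, g) = -(-8 - g/23) = 8 + g/23)
r(t) = 1072 (r(t) = 268*4 = 1072)
l(1/(1073 - 955), 924) - r(636) = (8 + (1/23)*924) - 1*1072 = (8 + 924/23) - 1072 = 1108/23 - 1072 = -23548/23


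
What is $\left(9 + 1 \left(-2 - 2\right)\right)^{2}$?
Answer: $25$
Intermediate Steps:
$\left(9 + 1 \left(-2 - 2\right)\right)^{2} = \left(9 + 1 \left(-4\right)\right)^{2} = \left(9 - 4\right)^{2} = 5^{2} = 25$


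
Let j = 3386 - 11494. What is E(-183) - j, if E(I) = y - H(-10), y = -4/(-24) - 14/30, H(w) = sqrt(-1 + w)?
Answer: 81077/10 - I*sqrt(11) ≈ 8107.7 - 3.3166*I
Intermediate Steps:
y = -3/10 (y = -4*(-1/24) - 14*1/30 = 1/6 - 7/15 = -3/10 ≈ -0.30000)
j = -8108
E(I) = -3/10 - I*sqrt(11) (E(I) = -3/10 - sqrt(-1 - 10) = -3/10 - sqrt(-11) = -3/10 - I*sqrt(11))
E(-183) - j = (-3/10 - I*sqrt(11)) - 1*(-8108) = (-3/10 - I*sqrt(11)) + 8108 = 81077/10 - I*sqrt(11)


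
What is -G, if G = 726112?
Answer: -726112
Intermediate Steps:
-G = -1*726112 = -726112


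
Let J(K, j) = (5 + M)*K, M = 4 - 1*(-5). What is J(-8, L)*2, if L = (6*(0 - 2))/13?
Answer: -224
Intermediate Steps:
L = -12/13 (L = (6*(-2))*(1/13) = -12*1/13 = -12/13 ≈ -0.92308)
M = 9 (M = 4 + 5 = 9)
J(K, j) = 14*K (J(K, j) = (5 + 9)*K = 14*K)
J(-8, L)*2 = (14*(-8))*2 = -112*2 = -224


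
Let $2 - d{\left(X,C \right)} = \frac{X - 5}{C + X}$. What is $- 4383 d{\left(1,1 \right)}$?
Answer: $-17532$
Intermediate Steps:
$d{\left(X,C \right)} = 2 - \frac{-5 + X}{C + X}$ ($d{\left(X,C \right)} = 2 - \frac{X - 5}{C + X} = 2 - \frac{-5 + X}{C + X}$)
$- 4383 d{\left(1,1 \right)} = - 4383 \frac{5 + 1 + 2 \cdot 1}{1 + 1} = - 4383 \frac{5 + 1 + 2}{2} = - 4383 \cdot \frac{1}{2} \cdot 8 = \left(-4383\right) 4 = -17532$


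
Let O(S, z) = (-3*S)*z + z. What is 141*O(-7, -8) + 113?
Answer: -24703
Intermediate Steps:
O(S, z) = z - 3*S*z (O(S, z) = -3*S*z + z = z - 3*S*z)
141*O(-7, -8) + 113 = 141*(-8*(1 - 3*(-7))) + 113 = 141*(-8*(1 + 21)) + 113 = 141*(-8*22) + 113 = 141*(-176) + 113 = -24816 + 113 = -24703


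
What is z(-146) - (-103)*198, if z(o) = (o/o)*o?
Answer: 20248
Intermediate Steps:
z(o) = o (z(o) = 1*o = o)
z(-146) - (-103)*198 = -146 - (-103)*198 = -146 - 1*(-20394) = -146 + 20394 = 20248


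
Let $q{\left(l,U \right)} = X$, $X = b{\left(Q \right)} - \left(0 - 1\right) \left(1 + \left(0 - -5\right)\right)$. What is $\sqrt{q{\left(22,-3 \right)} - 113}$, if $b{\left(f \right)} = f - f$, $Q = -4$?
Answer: $i \sqrt{107} \approx 10.344 i$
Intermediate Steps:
$b{\left(f \right)} = 0$
$X = 6$ ($X = 0 - \left(0 - 1\right) \left(1 + \left(0 - -5\right)\right) = 0 - - (1 + \left(0 + 5\right)) = 0 - - (1 + 5) = 0 - \left(-1\right) 6 = 0 - -6 = 0 + 6 = 6$)
$q{\left(l,U \right)} = 6$
$\sqrt{q{\left(22,-3 \right)} - 113} = \sqrt{6 - 113} = \sqrt{-107} = i \sqrt{107}$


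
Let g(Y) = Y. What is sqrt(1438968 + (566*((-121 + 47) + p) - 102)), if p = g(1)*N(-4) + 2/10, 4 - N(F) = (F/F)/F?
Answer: sqrt(139950070)/10 ≈ 1183.0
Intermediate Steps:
N(F) = 4 - 1/F (N(F) = 4 - F/F/F = 4 - 1/F)
p = 89/20 (p = 1*(4 - 1/(-4)) + 2/10 = 1*(4 - 1*(-1/4)) + 2*(1/10) = 1*(4 + 1/4) + 1/5 = 1*(17/4) + 1/5 = 17/4 + 1/5 = 89/20 ≈ 4.4500)
sqrt(1438968 + (566*((-121 + 47) + p) - 102)) = sqrt(1438968 + (566*((-121 + 47) + 89/20) - 102)) = sqrt(1438968 + (566*(-74 + 89/20) - 102)) = sqrt(1438968 + (566*(-1391/20) - 102)) = sqrt(1438968 + (-393653/10 - 102)) = sqrt(1438968 - 394673/10) = sqrt(13995007/10) = sqrt(139950070)/10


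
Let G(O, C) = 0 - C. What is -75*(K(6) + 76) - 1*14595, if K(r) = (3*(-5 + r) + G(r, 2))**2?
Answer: -20370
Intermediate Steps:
G(O, C) = -C
K(r) = (-17 + 3*r)**2 (K(r) = (3*(-5 + r) - 1*2)**2 = ((-15 + 3*r) - 2)**2 = (-17 + 3*r)**2)
-75*(K(6) + 76) - 1*14595 = -75*((-17 + 3*6)**2 + 76) - 1*14595 = -75*((-17 + 18)**2 + 76) - 14595 = -75*(1**2 + 76) - 14595 = -75*(1 + 76) - 14595 = -75*77 - 14595 = -5775 - 14595 = -20370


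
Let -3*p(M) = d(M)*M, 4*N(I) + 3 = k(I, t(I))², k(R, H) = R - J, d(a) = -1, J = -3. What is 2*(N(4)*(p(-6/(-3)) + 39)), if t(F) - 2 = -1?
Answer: 2737/3 ≈ 912.33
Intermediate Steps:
t(F) = 1 (t(F) = 2 - 1 = 1)
k(R, H) = 3 + R (k(R, H) = R - 1*(-3) = R + 3 = 3 + R)
N(I) = -¾ + (3 + I)²/4
p(M) = M/3 (p(M) = -(-1)*M/3 = M/3)
2*(N(4)*(p(-6/(-3)) + 39)) = 2*((-¾ + (3 + 4)²/4)*((-6/(-3))/3 + 39)) = 2*((-¾ + (¼)*7²)*((-6*(-⅓))/3 + 39)) = 2*((-¾ + (¼)*49)*((⅓)*2 + 39)) = 2*((-¾ + 49/4)*(⅔ + 39)) = 2*((23/2)*(119/3)) = 2*(2737/6) = 2737/3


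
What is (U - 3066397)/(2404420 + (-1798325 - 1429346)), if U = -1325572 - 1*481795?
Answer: 1624588/274417 ≈ 5.9201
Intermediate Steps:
U = -1807367 (U = -1325572 - 481795 = -1807367)
(U - 3066397)/(2404420 + (-1798325 - 1429346)) = (-1807367 - 3066397)/(2404420 + (-1798325 - 1429346)) = -4873764/(2404420 - 3227671) = -4873764/(-823251) = -4873764*(-1/823251) = 1624588/274417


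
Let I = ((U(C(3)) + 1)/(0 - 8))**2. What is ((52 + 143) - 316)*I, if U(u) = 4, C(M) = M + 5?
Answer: -3025/64 ≈ -47.266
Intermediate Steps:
C(M) = 5 + M
I = 25/64 (I = ((4 + 1)/(0 - 8))**2 = (5/(-8))**2 = (5*(-1/8))**2 = (-5/8)**2 = 25/64 ≈ 0.39063)
((52 + 143) - 316)*I = ((52 + 143) - 316)*(25/64) = (195 - 316)*(25/64) = -121*25/64 = -3025/64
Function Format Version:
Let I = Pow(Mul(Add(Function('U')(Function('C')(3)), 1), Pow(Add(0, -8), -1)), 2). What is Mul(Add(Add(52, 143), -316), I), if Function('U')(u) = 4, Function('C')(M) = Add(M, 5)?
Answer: Rational(-3025, 64) ≈ -47.266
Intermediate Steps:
Function('C')(M) = Add(5, M)
I = Rational(25, 64) (I = Pow(Mul(Add(4, 1), Pow(Add(0, -8), -1)), 2) = Pow(Mul(5, Pow(-8, -1)), 2) = Pow(Mul(5, Rational(-1, 8)), 2) = Pow(Rational(-5, 8), 2) = Rational(25, 64) ≈ 0.39063)
Mul(Add(Add(52, 143), -316), I) = Mul(Add(Add(52, 143), -316), Rational(25, 64)) = Mul(Add(195, -316), Rational(25, 64)) = Mul(-121, Rational(25, 64)) = Rational(-3025, 64)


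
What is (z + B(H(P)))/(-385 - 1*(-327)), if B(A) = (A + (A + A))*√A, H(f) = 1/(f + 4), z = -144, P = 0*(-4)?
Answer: 1149/464 ≈ 2.4763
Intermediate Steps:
P = 0
H(f) = 1/(4 + f)
B(A) = 3*A^(3/2) (B(A) = (A + 2*A)*√A = (3*A)*√A = 3*A^(3/2))
(z + B(H(P)))/(-385 - 1*(-327)) = (-144 + 3*(1/(4 + 0))^(3/2))/(-385 - 1*(-327)) = (-144 + 3*(1/4)^(3/2))/(-385 + 327) = (-144 + 3*(¼)^(3/2))/(-58) = (-144 + 3*(⅛))*(-1/58) = (-144 + 3/8)*(-1/58) = -1149/8*(-1/58) = 1149/464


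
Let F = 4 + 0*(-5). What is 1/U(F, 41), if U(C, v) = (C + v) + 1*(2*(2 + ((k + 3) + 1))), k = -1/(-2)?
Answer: 1/58 ≈ 0.017241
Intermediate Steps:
k = ½ (k = -1*(-½) = ½ ≈ 0.50000)
F = 4 (F = 4 + 0 = 4)
U(C, v) = 13 + C + v (U(C, v) = (C + v) + 1*(2*(2 + ((½ + 3) + 1))) = (C + v) + 1*(2*(2 + (7/2 + 1))) = (C + v) + 1*(2*(2 + 9/2)) = (C + v) + 1*(2*(13/2)) = (C + v) + 1*13 = (C + v) + 13 = 13 + C + v)
1/U(F, 41) = 1/(13 + 4 + 41) = 1/58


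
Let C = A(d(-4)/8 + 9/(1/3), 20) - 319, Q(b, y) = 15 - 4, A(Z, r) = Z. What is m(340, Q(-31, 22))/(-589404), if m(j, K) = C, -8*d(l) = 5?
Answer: 6231/12573952 ≈ 0.00049555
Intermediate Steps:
d(l) = -5/8 (d(l) = -⅛*5 = -5/8)
Q(b, y) = 11
C = -18693/64 (C = (-5/8/8 + 9/(1/3)) - 319 = (-5/8*⅛ + 9/(⅓)) - 319 = (-5/64 + 9*3) - 319 = (-5/64 + 27) - 319 = 1723/64 - 319 = -18693/64 ≈ -292.08)
m(j, K) = -18693/64
m(340, Q(-31, 22))/(-589404) = -18693/64/(-589404) = -18693/64*(-1/589404) = 6231/12573952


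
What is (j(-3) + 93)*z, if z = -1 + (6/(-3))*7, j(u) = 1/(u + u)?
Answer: -2785/2 ≈ -1392.5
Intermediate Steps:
j(u) = 1/(2*u)
z = -15 (z = -1 + (6*(-1/3))*7 = -1 - 2*7 = -1 - 14 = -15)
(j(-3) + 93)*z = ((1/2)/(-3) + 93)*(-15) = ((1/2)*(-1/3) + 93)*(-15) = (-1/6 + 93)*(-15) = (557/6)*(-15) = -2785/2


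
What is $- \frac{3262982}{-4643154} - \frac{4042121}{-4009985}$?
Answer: $\frac{15926349582452}{9309488946345} \approx 1.7108$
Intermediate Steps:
$- \frac{3262982}{-4643154} - \frac{4042121}{-4009985} = \left(-3262982\right) \left(- \frac{1}{4643154}\right) - - \frac{4042121}{4009985} = \frac{1631491}{2321577} + \frac{4042121}{4009985} = \frac{15926349582452}{9309488946345}$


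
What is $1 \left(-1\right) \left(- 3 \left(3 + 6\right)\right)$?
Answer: $27$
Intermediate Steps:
$1 \left(-1\right) \left(- 3 \left(3 + 6\right)\right) = - \left(-3\right) 9 = \left(-1\right) \left(-27\right) = 27$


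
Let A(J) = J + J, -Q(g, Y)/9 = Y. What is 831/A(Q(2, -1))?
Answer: 277/6 ≈ 46.167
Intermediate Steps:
Q(g, Y) = -9*Y
A(J) = 2*J
831/A(Q(2, -1)) = 831/((2*(-9*(-1)))) = 831/((2*9)) = 831/18 = 831*(1/18) = 277/6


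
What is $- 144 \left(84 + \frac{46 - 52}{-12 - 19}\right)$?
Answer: $- \frac{375840}{31} \approx -12124.0$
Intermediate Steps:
$- 144 \left(84 + \frac{46 - 52}{-12 - 19}\right) = - 144 \left(84 - \frac{6}{-31}\right) = - 144 \left(84 - - \frac{6}{31}\right) = - 144 \left(84 + \frac{6}{31}\right) = \left(-144\right) \frac{2610}{31} = - \frac{375840}{31}$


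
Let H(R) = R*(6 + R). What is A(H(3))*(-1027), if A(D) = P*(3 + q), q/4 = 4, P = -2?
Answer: 39026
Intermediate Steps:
q = 16 (q = 4*4 = 16)
A(D) = -38 (A(D) = -2*(3 + 16) = -2*19 = -38)
A(H(3))*(-1027) = -38*(-1027) = 39026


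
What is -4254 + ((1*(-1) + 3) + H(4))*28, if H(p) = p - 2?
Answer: -4142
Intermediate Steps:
H(p) = -2 + p
-4254 + ((1*(-1) + 3) + H(4))*28 = -4254 + ((1*(-1) + 3) + (-2 + 4))*28 = -4254 + ((-1 + 3) + 2)*28 = -4254 + (2 + 2)*28 = -4254 + 4*28 = -4254 + 112 = -4142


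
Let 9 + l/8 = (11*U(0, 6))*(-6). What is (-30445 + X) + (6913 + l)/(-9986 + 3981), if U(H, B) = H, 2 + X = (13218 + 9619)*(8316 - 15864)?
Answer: -1035286765456/6005 ≈ -1.7240e+8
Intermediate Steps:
X = -172373678 (X = -2 + (13218 + 9619)*(8316 - 15864) = -2 + 22837*(-7548) = -2 - 172373676 = -172373678)
l = -72 (l = -72 + 8*((11*0)*(-6)) = -72 + 8*(0*(-6)) = -72 + 8*0 = -72 + 0 = -72)
(-30445 + X) + (6913 + l)/(-9986 + 3981) = (-30445 - 172373678) + (6913 - 72)/(-9986 + 3981) = -172404123 + 6841/(-6005) = -172404123 + 6841*(-1/6005) = -172404123 - 6841/6005 = -1035286765456/6005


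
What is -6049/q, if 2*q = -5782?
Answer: 6049/2891 ≈ 2.0924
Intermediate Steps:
q = -2891 (q = (½)*(-5782) = -2891)
-6049/q = -6049/(-2891) = -6049*(-1/2891) = 6049/2891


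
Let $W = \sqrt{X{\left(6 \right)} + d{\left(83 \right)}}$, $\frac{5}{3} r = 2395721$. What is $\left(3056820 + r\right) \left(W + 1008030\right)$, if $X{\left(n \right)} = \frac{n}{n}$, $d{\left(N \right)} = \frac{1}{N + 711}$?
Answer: $4530341448378 + \frac{22471263 \sqrt{631230}}{3970} \approx 4.5303 \cdot 10^{12}$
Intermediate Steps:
$r = \frac{7187163}{5}$ ($r = \frac{3}{5} \cdot 2395721 = \frac{7187163}{5} \approx 1.4374 \cdot 10^{6}$)
$d{\left(N \right)} = \frac{1}{711 + N}$
$X{\left(n \right)} = 1$
$W = \frac{\sqrt{631230}}{794}$ ($W = \sqrt{1 + \frac{1}{711 + 83}} = \sqrt{1 + \frac{1}{794}} = \sqrt{\frac{795}{794}} = \frac{\sqrt{631230}}{794} \approx 1.0006$)
$\left(3056820 + r\right) \left(W + 1008030\right) = \left(3056820 + \frac{7187163}{5}\right) \left(\frac{\sqrt{631230}}{794} + 1008030\right) = \frac{22471263 \left(1008030 + \frac{\sqrt{631230}}{794}\right)}{5} = 4530341448378 + \frac{22471263 \sqrt{631230}}{3970}$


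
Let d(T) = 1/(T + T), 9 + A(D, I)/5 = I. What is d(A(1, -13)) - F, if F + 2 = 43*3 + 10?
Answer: -30141/220 ≈ -137.00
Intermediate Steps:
A(D, I) = -45 + 5*I
F = 137 (F = -2 + (43*3 + 10) = -2 + (129 + 10) = -2 + 139 = 137)
d(T) = 1/(2*T)
d(A(1, -13)) - F = 1/(2*(-45 + 5*(-13))) - 1*137 = 1/(2*(-45 - 65)) - 137 = (½)/(-110) - 137 = (½)*(-1/110) - 137 = -1/220 - 137 = -30141/220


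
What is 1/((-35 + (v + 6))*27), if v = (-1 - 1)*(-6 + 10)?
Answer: -1/999 ≈ -0.0010010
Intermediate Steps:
v = -8 (v = -2*4 = -8)
1/((-35 + (v + 6))*27) = 1/((-35 + (-8 + 6))*27) = 1/((-35 - 2)*27) = 1/(-37*27) = 1/(-999) = -1/999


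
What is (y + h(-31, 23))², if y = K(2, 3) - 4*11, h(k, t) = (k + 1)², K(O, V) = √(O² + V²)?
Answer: (856 + √13)² ≈ 7.3892e+5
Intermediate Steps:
h(k, t) = (1 + k)²
y = -44 + √13 (y = √(2² + 3²) - 4*11 = √(4 + 9) - 44 = √13 - 44 = -44 + √13 ≈ -40.394)
(y + h(-31, 23))² = ((-44 + √13) + (1 - 31)²)² = ((-44 + √13) + (-30)²)² = ((-44 + √13) + 900)² = (856 + √13)²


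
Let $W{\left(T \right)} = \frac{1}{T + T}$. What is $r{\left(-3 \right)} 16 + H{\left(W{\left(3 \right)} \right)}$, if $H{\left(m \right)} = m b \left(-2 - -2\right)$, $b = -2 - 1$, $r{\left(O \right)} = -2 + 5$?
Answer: $48$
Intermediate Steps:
$r{\left(O \right)} = 3$
$W{\left(T \right)} = \frac{1}{2 T}$
$b = -3$
$H{\left(m \right)} = 0$ ($H{\left(m \right)} = m \left(-3\right) \left(-2 - -2\right) = - 3 m \left(-2 + 2\right) = - 3 m 0 = 0$)
$r{\left(-3 \right)} 16 + H{\left(W{\left(3 \right)} \right)} = 3 \cdot 16 + 0 = 48 + 0 = 48$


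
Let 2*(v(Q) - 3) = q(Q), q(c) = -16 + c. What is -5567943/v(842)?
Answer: -5567943/416 ≈ -13384.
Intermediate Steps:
v(Q) = -5 + Q/2 (v(Q) = 3 + (-16 + Q)/2 = 3 + (-8 + Q/2) = -5 + Q/2)
-5567943/v(842) = -5567943/(-5 + (½)*842) = -5567943/(-5 + 421) = -5567943/416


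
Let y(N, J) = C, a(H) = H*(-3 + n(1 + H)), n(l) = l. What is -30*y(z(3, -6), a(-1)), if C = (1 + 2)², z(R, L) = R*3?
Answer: -270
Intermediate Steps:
z(R, L) = 3*R
C = 9 (C = 3² = 9)
a(H) = H*(-2 + H) (a(H) = H*(-3 + (1 + H)) = H*(-2 + H))
y(N, J) = 9
-30*y(z(3, -6), a(-1)) = -30*9 = -270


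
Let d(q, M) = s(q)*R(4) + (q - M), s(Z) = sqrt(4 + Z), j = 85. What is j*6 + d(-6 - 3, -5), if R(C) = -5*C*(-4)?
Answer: 506 + 80*I*sqrt(5) ≈ 506.0 + 178.89*I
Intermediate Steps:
R(C) = 20*C
d(q, M) = q - M + 80*sqrt(4 + q) (d(q, M) = sqrt(4 + q)*(20*4) + (q - M) = sqrt(4 + q)*80 + (q - M) = 80*sqrt(4 + q) + (q - M) = q - M + 80*sqrt(4 + q))
j*6 + d(-6 - 3, -5) = 85*6 + ((-6 - 3) - 1*(-5) + 80*sqrt(4 + (-6 - 3))) = 510 + (-9 + 5 + 80*sqrt(4 - 9)) = 510 + (-9 + 5 + 80*sqrt(-5)) = 510 + (-9 + 5 + 80*(I*sqrt(5))) = 510 + (-9 + 5 + 80*I*sqrt(5)) = 510 + (-4 + 80*I*sqrt(5)) = 506 + 80*I*sqrt(5)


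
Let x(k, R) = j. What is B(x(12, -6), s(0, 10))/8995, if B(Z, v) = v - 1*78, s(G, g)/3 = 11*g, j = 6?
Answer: 36/1285 ≈ 0.028016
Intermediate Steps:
x(k, R) = 6
s(G, g) = 33*g (s(G, g) = 3*(11*g) = 33*g)
B(Z, v) = -78 + v (B(Z, v) = v - 78 = -78 + v)
B(x(12, -6), s(0, 10))/8995 = (-78 + 33*10)/8995 = (-78 + 330)*(1/8995) = 252*(1/8995) = 36/1285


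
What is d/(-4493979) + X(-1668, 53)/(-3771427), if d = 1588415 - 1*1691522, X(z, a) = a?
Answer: 2444165678/106595683887 ≈ 0.022929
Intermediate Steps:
d = -103107 (d = 1588415 - 1691522 = -103107)
d/(-4493979) + X(-1668, 53)/(-3771427) = -103107/(-4493979) + 53/(-3771427) = -103107*(-1/4493979) + 53*(-1/3771427) = 34369/1497993 - 1/71159 = 2444165678/106595683887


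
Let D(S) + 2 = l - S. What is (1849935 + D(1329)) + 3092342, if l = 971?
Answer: 4941917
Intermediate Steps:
D(S) = 969 - S (D(S) = -2 + (971 - S) = 969 - S)
(1849935 + D(1329)) + 3092342 = (1849935 + (969 - 1*1329)) + 3092342 = (1849935 + (969 - 1329)) + 3092342 = (1849935 - 360) + 3092342 = 1849575 + 3092342 = 4941917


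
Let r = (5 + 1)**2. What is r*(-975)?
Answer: -35100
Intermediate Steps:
r = 36 (r = 6**2 = 36)
r*(-975) = 36*(-975) = -35100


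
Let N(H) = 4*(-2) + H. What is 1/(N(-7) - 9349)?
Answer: -1/9364 ≈ -0.00010679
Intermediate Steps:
N(H) = -8 + H
1/(N(-7) - 9349) = 1/((-8 - 7) - 9349) = 1/(-15 - 9349) = 1/(-9364) = -1/9364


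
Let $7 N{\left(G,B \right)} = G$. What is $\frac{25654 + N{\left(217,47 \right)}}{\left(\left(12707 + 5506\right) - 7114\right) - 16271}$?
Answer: $- \frac{25685}{5172} \approx -4.9662$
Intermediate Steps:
$N{\left(G,B \right)} = \frac{G}{7}$
$\frac{25654 + N{\left(217,47 \right)}}{\left(\left(12707 + 5506\right) - 7114\right) - 16271} = \frac{25654 + \frac{1}{7} \cdot 217}{\left(\left(12707 + 5506\right) - 7114\right) - 16271} = \frac{25654 + 31}{\left(18213 - 7114\right) - 16271} = \frac{25685}{11099 - 16271} = \frac{25685}{-5172} = 25685 \left(- \frac{1}{5172}\right) = - \frac{25685}{5172}$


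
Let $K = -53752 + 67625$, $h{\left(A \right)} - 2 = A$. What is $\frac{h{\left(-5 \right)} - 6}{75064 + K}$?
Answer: $- \frac{9}{88937} \approx -0.0001012$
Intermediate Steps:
$h{\left(A \right)} = 2 + A$
$K = 13873$
$\frac{h{\left(-5 \right)} - 6}{75064 + K} = \frac{\left(2 - 5\right) - 6}{75064 + 13873} = \frac{-3 - 6}{88937} = \left(-9\right) \frac{1}{88937} = - \frac{9}{88937}$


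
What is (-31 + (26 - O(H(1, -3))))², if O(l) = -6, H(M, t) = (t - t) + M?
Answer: 1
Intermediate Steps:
H(M, t) = M (H(M, t) = 0 + M = M)
(-31 + (26 - O(H(1, -3))))² = (-31 + (26 - 1*(-6)))² = (-31 + (26 + 6))² = (-31 + 32)² = 1² = 1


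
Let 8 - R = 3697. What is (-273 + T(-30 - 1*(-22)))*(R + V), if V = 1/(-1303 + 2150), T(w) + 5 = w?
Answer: 81239132/77 ≈ 1.0551e+6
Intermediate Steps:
T(w) = -5 + w
V = 1/847 ≈ 0.0011806
R = -3689 (R = 8 - 1*3697 = 8 - 3697 = -3689)
(-273 + T(-30 - 1*(-22)))*(R + V) = (-273 + (-5 + (-30 - 1*(-22))))*(-3689 + 1/847) = (-273 + (-5 + (-30 + 22)))*(-3124582/847) = (-273 + (-5 - 8))*(-3124582/847) = (-273 - 13)*(-3124582/847) = -286*(-3124582/847) = 81239132/77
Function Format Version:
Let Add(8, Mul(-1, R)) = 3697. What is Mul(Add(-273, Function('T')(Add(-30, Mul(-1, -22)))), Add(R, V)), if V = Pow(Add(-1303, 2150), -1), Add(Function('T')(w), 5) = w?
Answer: Rational(81239132, 77) ≈ 1.0551e+6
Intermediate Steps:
Function('T')(w) = Add(-5, w)
V = Rational(1, 847) (V = Pow(847, -1) = Rational(1, 847) ≈ 0.0011806)
R = -3689 (R = Add(8, Mul(-1, 3697)) = Add(8, -3697) = -3689)
Mul(Add(-273, Function('T')(Add(-30, Mul(-1, -22)))), Add(R, V)) = Mul(Add(-273, Add(-5, Add(-30, Mul(-1, -22)))), Add(-3689, Rational(1, 847))) = Mul(Add(-273, Add(-5, Add(-30, 22))), Rational(-3124582, 847)) = Mul(Add(-273, Add(-5, -8)), Rational(-3124582, 847)) = Mul(Add(-273, -13), Rational(-3124582, 847)) = Mul(-286, Rational(-3124582, 847)) = Rational(81239132, 77)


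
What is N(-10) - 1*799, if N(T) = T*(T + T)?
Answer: -599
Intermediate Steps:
N(T) = 2*T**2 (N(T) = T*(2*T) = 2*T**2)
N(-10) - 1*799 = 2*(-10)**2 - 1*799 = 2*100 - 799 = 200 - 799 = -599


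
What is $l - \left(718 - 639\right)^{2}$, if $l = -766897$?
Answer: $-773138$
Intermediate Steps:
$l - \left(718 - 639\right)^{2} = -766897 - \left(718 - 639\right)^{2} = -766897 - 79^{2} = -766897 - 6241 = -773138$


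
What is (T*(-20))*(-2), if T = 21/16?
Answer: 105/2 ≈ 52.500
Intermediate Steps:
T = 21/16 (T = 21*(1/16) = 21/16 ≈ 1.3125)
(T*(-20))*(-2) = ((21/16)*(-20))*(-2) = -105/4*(-2) = 105/2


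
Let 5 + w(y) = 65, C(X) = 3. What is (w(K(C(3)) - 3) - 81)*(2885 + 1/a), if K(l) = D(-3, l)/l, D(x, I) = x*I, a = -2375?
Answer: -143889354/2375 ≈ -60585.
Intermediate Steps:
D(x, I) = I*x
K(l) = -3 (K(l) = (l*(-3))/l = (-3*l)/l = -3)
w(y) = 60 (w(y) = -5 + 65 = 60)
(w(K(C(3)) - 3) - 81)*(2885 + 1/a) = (60 - 81)*(2885 + 1/(-2375)) = -21*(2885 - 1/2375) = -21*6851874/2375 = -143889354/2375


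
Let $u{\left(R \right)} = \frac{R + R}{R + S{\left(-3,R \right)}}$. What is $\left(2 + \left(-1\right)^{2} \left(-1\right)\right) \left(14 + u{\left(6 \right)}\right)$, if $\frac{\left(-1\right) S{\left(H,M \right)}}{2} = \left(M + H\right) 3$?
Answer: $13$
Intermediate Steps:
$S{\left(H,M \right)} = - 6 H - 6 M$ ($S{\left(H,M \right)} = - 2 \left(M + H\right) 3 = - 2 \left(H + M\right) 3 = - 2 \left(3 H + 3 M\right) = - 6 H - 6 M$)
$u{\left(R \right)} = \frac{2 R}{18 - 5 R}$ ($u{\left(R \right)} = \frac{R + R}{R - \left(-18 + 6 R\right)} = \frac{2 R}{R - \left(-18 + 6 R\right)} = \frac{2 R}{18 - 5 R}$)
$\left(2 + \left(-1\right)^{2} \left(-1\right)\right) \left(14 + u{\left(6 \right)}\right) = \left(2 + \left(-1\right)^{2} \left(-1\right)\right) \left(14 - \frac{12}{-18 + 5 \cdot 6}\right) = \left(2 + 1 \left(-1\right)\right) \left(14 - \frac{12}{-18 + 30}\right) = \left(2 - 1\right) \left(14 - \frac{12}{12}\right) = 1 \left(14 - 12 \cdot \frac{1}{12}\right) = 1 \left(14 - 1\right) = 1 \cdot 13 = 13$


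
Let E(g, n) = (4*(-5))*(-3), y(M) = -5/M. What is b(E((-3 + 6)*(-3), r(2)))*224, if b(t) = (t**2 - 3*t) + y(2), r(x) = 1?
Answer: 765520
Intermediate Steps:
E(g, n) = 60 (E(g, n) = -20*(-3) = 60)
b(t) = -5/2 + t**2 - 3*t (b(t) = (t**2 - 3*t) - 5/2 = -5/2 + t**2 - 3*t)
b(E((-3 + 6)*(-3), r(2)))*224 = (-5/2 + 60**2 - 3*60)*224 = (-5/2 + 3600 - 180)*224 = (6835/2)*224 = 765520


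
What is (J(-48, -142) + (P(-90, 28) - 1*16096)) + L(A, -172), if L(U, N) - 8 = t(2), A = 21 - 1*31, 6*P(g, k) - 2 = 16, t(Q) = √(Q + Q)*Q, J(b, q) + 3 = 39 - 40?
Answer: -16085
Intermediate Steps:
J(b, q) = -4 (J(b, q) = -3 + (39 - 40) = -3 - 1 = -4)
t(Q) = √2*Q^(3/2) (t(Q) = √(2*Q)*Q = (√2*√Q)*Q = √2*Q^(3/2))
P(g, k) = 3 (P(g, k) = ⅓ + (⅙)*16 = ⅓ + 8/3 = 3)
A = -10 (A = 21 - 31 = -10)
L(U, N) = 12 (L(U, N) = 8 + √2*2^(3/2) = 8 + √2*(2*√2) = 8 + 4 = 12)
(J(-48, -142) + (P(-90, 28) - 1*16096)) + L(A, -172) = (-4 + (3 - 1*16096)) + 12 = (-4 + (3 - 16096)) + 12 = (-4 - 16093) + 12 = -16097 + 12 = -16085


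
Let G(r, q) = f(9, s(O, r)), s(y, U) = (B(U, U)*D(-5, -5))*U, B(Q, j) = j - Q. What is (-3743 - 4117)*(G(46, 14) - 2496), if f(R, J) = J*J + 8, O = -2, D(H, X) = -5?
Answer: 19555680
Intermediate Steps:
s(y, U) = 0 (s(y, U) = ((U - U)*(-5))*U = (0*(-5))*U = 0*U = 0)
f(R, J) = 8 + J² (f(R, J) = J² + 8 = 8 + J²)
G(r, q) = 8 (G(r, q) = 8 + 0² = 8 + 0 = 8)
(-3743 - 4117)*(G(46, 14) - 2496) = (-3743 - 4117)*(8 - 2496) = -7860*(-2488) = 19555680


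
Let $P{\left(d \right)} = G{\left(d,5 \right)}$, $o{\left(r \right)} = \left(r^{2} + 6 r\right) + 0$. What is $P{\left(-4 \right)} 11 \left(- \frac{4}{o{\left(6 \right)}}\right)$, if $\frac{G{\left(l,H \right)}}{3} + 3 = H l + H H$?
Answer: $- \frac{11}{3} \approx -3.6667$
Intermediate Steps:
$G{\left(l,H \right)} = -9 + 3 H^{2} + 3 H l$ ($G{\left(l,H \right)} = -9 + 3 \left(H l + H H\right) = -9 + 3 \left(H l + H^{2}\right) = -9 + 3 \left(H^{2} + H l\right) = -9 + \left(3 H^{2} + 3 H l\right) = -9 + 3 H^{2} + 3 H l$)
$o{\left(r \right)} = r^{2} + 6 r$
$P{\left(d \right)} = 66 + 15 d$ ($P{\left(d \right)} = -9 + 3 \cdot 5^{2} + 3 \cdot 5 d = -9 + 3 \cdot 25 + 15 d = -9 + 75 + 15 d = 66 + 15 d$)
$P{\left(-4 \right)} 11 \left(- \frac{4}{o{\left(6 \right)}}\right) = \left(66 + 15 \left(-4\right)\right) 11 \left(- \frac{4}{6 \left(6 + 6\right)}\right) = \left(66 - 60\right) 11 \left(- \frac{4}{6 \cdot 12}\right) = 6 \cdot 11 \left(- \frac{4}{72}\right) = 66 \left(\left(-4\right) \frac{1}{72}\right) = 66 \left(- \frac{1}{18}\right) = - \frac{11}{3}$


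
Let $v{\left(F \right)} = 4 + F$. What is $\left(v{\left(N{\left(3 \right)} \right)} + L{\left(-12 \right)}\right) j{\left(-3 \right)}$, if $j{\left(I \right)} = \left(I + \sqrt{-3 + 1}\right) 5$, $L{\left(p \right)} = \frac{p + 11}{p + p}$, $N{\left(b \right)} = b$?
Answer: $- \frac{845}{8} + \frac{845 i \sqrt{2}}{24} \approx -105.63 + 49.792 i$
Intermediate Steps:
$L{\left(p \right)} = \frac{11 + p}{2 p}$
$j{\left(I \right)} = 5 I + 5 i \sqrt{2}$ ($j{\left(I \right)} = \left(I + \sqrt{-2}\right) 5 = \left(I + i \sqrt{2}\right) 5 = 5 I + 5 i \sqrt{2}$)
$\left(v{\left(N{\left(3 \right)} \right)} + L{\left(-12 \right)}\right) j{\left(-3 \right)} = \left(\left(4 + 3\right) + \frac{11 - 12}{2 \left(-12\right)}\right) \left(5 \left(-3\right) + 5 i \sqrt{2}\right) = \left(7 + \frac{1}{2} \left(- \frac{1}{12}\right) \left(-1\right)\right) \left(-15 + 5 i \sqrt{2}\right) = \left(7 + \frac{1}{24}\right) \left(-15 + 5 i \sqrt{2}\right) = \frac{169 \left(-15 + 5 i \sqrt{2}\right)}{24} = - \frac{845}{8} + \frac{845 i \sqrt{2}}{24}$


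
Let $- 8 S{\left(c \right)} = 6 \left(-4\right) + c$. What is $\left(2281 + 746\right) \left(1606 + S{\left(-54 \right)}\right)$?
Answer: $\frac{19563501}{4} \approx 4.8909 \cdot 10^{6}$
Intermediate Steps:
$S{\left(c \right)} = 3 - \frac{c}{8}$ ($S{\left(c \right)} = - \frac{6 \left(-4\right) + c}{8} = - \frac{-24 + c}{8} = 3 - \frac{c}{8}$)
$\left(2281 + 746\right) \left(1606 + S{\left(-54 \right)}\right) = \left(2281 + 746\right) \left(1606 + \left(3 - - \frac{27}{4}\right)\right) = 3027 \left(1606 + \left(3 + \frac{27}{4}\right)\right) = 3027 \left(1606 + \frac{39}{4}\right) = 3027 \cdot \frac{6463}{4} = \frac{19563501}{4}$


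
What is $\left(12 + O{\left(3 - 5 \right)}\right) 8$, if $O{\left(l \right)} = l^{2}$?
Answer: $128$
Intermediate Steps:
$\left(12 + O{\left(3 - 5 \right)}\right) 8 = \left(12 + \left(3 - 5\right)^{2}\right) 8 = \left(12 + \left(-2\right)^{2}\right) 8 = \left(12 + 4\right) 8 = 16 \cdot 8 = 128$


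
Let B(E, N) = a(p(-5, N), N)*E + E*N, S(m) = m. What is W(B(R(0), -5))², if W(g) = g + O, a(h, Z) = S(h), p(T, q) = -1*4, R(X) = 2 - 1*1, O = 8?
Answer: 1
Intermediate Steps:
R(X) = 1 (R(X) = 2 - 1 = 1)
p(T, q) = -4
a(h, Z) = h
B(E, N) = -4*E + E*N
W(g) = 8 + g (W(g) = g + 8 = 8 + g)
W(B(R(0), -5))² = (8 + 1*(-4 - 5))² = (8 + 1*(-9))² = (8 - 9)² = (-1)² = 1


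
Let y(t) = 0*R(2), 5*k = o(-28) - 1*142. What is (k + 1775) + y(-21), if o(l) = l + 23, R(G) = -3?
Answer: 8728/5 ≈ 1745.6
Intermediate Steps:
o(l) = 23 + l
k = -147/5 (k = ((23 - 28) - 1*142)/5 = (-5 - 142)/5 = (⅕)*(-147) = -147/5 ≈ -29.400)
y(t) = 0 (y(t) = 0*(-3) = 0)
(k + 1775) + y(-21) = (-147/5 + 1775) + 0 = 8728/5 + 0 = 8728/5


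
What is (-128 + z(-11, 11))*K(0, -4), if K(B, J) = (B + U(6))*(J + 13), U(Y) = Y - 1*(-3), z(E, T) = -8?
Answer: -11016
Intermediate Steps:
U(Y) = 3 + Y (U(Y) = Y + 3 = 3 + Y)
K(B, J) = (9 + B)*(13 + J) (K(B, J) = (B + (3 + 6))*(J + 13) = (B + 9)*(13 + J) = (9 + B)*(13 + J))
(-128 + z(-11, 11))*K(0, -4) = (-128 - 8)*(117 + 9*(-4) + 13*0 + 0*(-4)) = -136*(117 - 36 + 0 + 0) = -136*81 = -11016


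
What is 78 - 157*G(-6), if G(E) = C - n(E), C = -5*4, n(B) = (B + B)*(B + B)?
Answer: 25826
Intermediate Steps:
n(B) = 4*B² (n(B) = (2*B)*(2*B) = 4*B²)
C = -20
G(E) = -20 - 4*E²
78 - 157*G(-6) = 78 - 157*(-20 - 4*(-6)²) = 78 - 157*(-20 - 4*36) = 78 - 157*(-20 - 144) = 78 - 157*(-164) = 78 + 25748 = 25826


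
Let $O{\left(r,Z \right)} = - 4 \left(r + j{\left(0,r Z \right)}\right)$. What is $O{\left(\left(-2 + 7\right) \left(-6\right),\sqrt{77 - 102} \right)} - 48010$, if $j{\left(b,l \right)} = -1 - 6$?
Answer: $-47862$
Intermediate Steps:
$j{\left(b,l \right)} = -7$ ($j{\left(b,l \right)} = -1 - 6 = -7$)
$O{\left(r,Z \right)} = 28 - 4 r$ ($O{\left(r,Z \right)} = - 4 \left(r - 7\right) = - 4 \left(-7 + r\right) = 28 - 4 r$)
$O{\left(\left(-2 + 7\right) \left(-6\right),\sqrt{77 - 102} \right)} - 48010 = \left(28 - 4 \left(-2 + 7\right) \left(-6\right)\right) - 48010 = \left(28 - 4 \cdot 5 \left(-6\right)\right) - 48010 = \left(28 - -120\right) - 48010 = \left(28 + 120\right) - 48010 = 148 - 48010 = -47862$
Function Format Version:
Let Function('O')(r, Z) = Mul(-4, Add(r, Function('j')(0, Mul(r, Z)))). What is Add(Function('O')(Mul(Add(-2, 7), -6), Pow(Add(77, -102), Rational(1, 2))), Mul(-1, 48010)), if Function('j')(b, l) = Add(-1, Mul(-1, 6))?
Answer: -47862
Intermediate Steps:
Function('j')(b, l) = -7 (Function('j')(b, l) = Add(-1, -6) = -7)
Function('O')(r, Z) = Add(28, Mul(-4, r)) (Function('O')(r, Z) = Mul(-4, Add(r, -7)) = Mul(-4, Add(-7, r)) = Add(28, Mul(-4, r)))
Add(Function('O')(Mul(Add(-2, 7), -6), Pow(Add(77, -102), Rational(1, 2))), Mul(-1, 48010)) = Add(Add(28, Mul(-4, Mul(Add(-2, 7), -6))), Mul(-1, 48010)) = Add(Add(28, Mul(-4, Mul(5, -6))), -48010) = Add(Add(28, Mul(-4, -30)), -48010) = Add(Add(28, 120), -48010) = Add(148, -48010) = -47862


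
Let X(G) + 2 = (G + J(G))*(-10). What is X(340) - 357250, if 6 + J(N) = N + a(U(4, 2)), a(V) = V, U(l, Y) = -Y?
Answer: -363972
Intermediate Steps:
J(N) = -8 + N (J(N) = -6 + (N - 1*2) = -6 + (N - 2) = -6 + (-2 + N) = -8 + N)
X(G) = 78 - 20*G (X(G) = -2 + (G + (-8 + G))*(-10) = -2 + (-8 + 2*G)*(-10) = -2 + (80 - 20*G) = 78 - 20*G)
X(340) - 357250 = (78 - 20*340) - 357250 = (78 - 6800) - 357250 = -6722 - 357250 = -363972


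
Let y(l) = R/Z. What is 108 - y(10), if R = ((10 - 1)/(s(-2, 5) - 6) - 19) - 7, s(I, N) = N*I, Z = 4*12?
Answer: 83369/768 ≈ 108.55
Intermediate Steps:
Z = 48
s(I, N) = I*N
R = -425/16 (R = ((10 - 1)/(-2*5 - 6) - 19) - 7 = (9/(-10 - 6) - 19) - 7 = (9/(-16) - 19) - 7 = (9*(-1/16) - 19) - 7 = (-9/16 - 19) - 7 = -313/16 - 7 = -425/16 ≈ -26.563)
y(l) = -425/768 (y(l) = -425/16/48 = -425/16*1/48 = -425/768)
108 - y(10) = 108 - 1*(-425/768) = 108 + 425/768 = 83369/768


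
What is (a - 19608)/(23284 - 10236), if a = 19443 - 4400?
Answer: -4565/13048 ≈ -0.34986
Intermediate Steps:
a = 15043
(a - 19608)/(23284 - 10236) = (15043 - 19608)/(23284 - 10236) = -4565/13048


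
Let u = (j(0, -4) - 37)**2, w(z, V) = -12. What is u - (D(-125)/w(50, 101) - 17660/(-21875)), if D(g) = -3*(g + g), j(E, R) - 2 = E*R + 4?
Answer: 8948561/8750 ≈ 1022.7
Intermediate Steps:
j(E, R) = 6 + E*R (j(E, R) = 2 + (E*R + 4) = 2 + (4 + E*R) = 6 + E*R)
u = 961 (u = ((6 + 0*(-4)) - 37)**2 = ((6 + 0) - 37)**2 = (6 - 37)**2 = (-31)**2 = 961)
D(g) = -6*g
u - (D(-125)/w(50, 101) - 17660/(-21875)) = 961 - (-6*(-125)/(-12) - 17660/(-21875)) = 961 - (750*(-1/12) - 17660*(-1/21875)) = 961 - (-125/2 + 3532/4375) = 961 - 1*(-539811/8750) = 961 + 539811/8750 = 8948561/8750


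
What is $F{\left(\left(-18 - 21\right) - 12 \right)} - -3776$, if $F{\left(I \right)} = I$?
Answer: $3725$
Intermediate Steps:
$F{\left(\left(-18 - 21\right) - 12 \right)} - -3776 = \left(\left(-18 - 21\right) - 12\right) - -3776 = \left(-39 - 12\right) + 3776 = -51 + 3776 = 3725$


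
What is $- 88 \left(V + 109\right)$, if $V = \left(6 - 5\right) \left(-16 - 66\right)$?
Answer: $-2376$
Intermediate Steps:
$V = -82$ ($V = 1 \left(-82\right) = -82$)
$- 88 \left(V + 109\right) = - 88 \left(-82 + 109\right) = \left(-88\right) 27 = -2376$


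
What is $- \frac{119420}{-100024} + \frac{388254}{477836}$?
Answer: $\frac{2996809163}{1493595877} \approx 2.0064$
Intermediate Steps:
$- \frac{119420}{-100024} + \frac{388254}{477836} = \left(-119420\right) \left(- \frac{1}{100024}\right) + 388254 \cdot \frac{1}{477836} = \frac{29855}{25006} + \frac{194127}{238918} = \frac{2996809163}{1493595877}$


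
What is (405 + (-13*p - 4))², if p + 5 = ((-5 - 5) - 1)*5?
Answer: 1394761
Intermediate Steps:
p = -60 (p = -5 + ((-5 - 5) - 1)*5 = -5 + (-10 - 1)*5 = -5 - 11*5 = -5 - 55 = -60)
(405 + (-13*p - 4))² = (405 + (-13*(-60) - 4))² = (405 + (780 - 4))² = (405 + 776)² = 1181² = 1394761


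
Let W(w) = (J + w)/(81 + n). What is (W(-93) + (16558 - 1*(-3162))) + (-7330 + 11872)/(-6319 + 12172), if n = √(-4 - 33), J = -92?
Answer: 253830358197/12872698 + 185*I*√37/6598 ≈ 19719.0 + 0.17055*I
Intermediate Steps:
n = I*√37 (n = √(-37) = I*√37 ≈ 6.0828*I)
W(w) = (-92 + w)/(81 + I*√37)
(W(-93) + (16558 - 1*(-3162))) + (-7330 + 11872)/(-6319 + 12172) = ((-92 - 93)/(81 + I*√37) + (16558 - 1*(-3162))) + (-7330 + 11872)/(-6319 + 12172) = (-185/(81 + I*√37) + (16558 + 3162)) + 4542/5853 = (-185/(81 + I*√37) + 19720) + 4542*(1/5853) = (19720 - 185/(81 + I*√37)) + 1514/1951 = 38475234/1951 - 185/(81 + I*√37)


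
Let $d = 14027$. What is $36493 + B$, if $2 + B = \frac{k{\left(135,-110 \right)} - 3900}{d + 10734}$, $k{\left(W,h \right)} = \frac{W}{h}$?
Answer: $\frac{19878094495}{544742} \approx 36491.0$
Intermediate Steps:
$B = - \frac{1175311}{544742}$ ($B = -2 + \frac{\frac{135}{-110} - 3900}{14027 + 10734} = -2 + \frac{135 \left(- \frac{1}{110}\right) - 3900}{24761} = -2 + \left(- \frac{27}{22} - 3900\right) \frac{1}{24761} = -2 - \frac{85827}{544742} = - \frac{1175311}{544742} \approx -2.1576$)
$36493 + B = 36493 - \frac{1175311}{544742} = \frac{19878094495}{544742}$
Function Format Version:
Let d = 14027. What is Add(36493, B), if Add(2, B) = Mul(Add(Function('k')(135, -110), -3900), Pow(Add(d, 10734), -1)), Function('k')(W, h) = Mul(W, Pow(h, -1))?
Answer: Rational(19878094495, 544742) ≈ 36491.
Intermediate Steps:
B = Rational(-1175311, 544742) (B = Add(-2, Mul(Add(Mul(135, Pow(-110, -1)), -3900), Pow(Add(14027, 10734), -1))) = Add(-2, Mul(Add(Mul(135, Rational(-1, 110)), -3900), Pow(24761, -1))) = Add(-2, Mul(Add(Rational(-27, 22), -3900), Rational(1, 24761))) = Add(-2, Mul(Rational(-85827, 22), Rational(1, 24761))) = Add(-2, Rational(-85827, 544742)) = Rational(-1175311, 544742) ≈ -2.1576)
Add(36493, B) = Add(36493, Rational(-1175311, 544742)) = Rational(19878094495, 544742)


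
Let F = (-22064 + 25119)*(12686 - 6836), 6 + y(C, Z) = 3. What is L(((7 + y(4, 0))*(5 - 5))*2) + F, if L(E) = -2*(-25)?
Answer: 17871800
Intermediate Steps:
y(C, Z) = -3 (y(C, Z) = -6 + 3 = -3)
L(E) = 50
F = 17871750 (F = 3055*5850 = 17871750)
L(((7 + y(4, 0))*(5 - 5))*2) + F = 50 + 17871750 = 17871800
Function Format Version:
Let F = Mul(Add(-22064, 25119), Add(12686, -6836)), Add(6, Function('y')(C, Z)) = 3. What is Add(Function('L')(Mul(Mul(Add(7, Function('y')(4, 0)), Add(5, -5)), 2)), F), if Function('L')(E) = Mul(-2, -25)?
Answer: 17871800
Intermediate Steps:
Function('y')(C, Z) = -3 (Function('y')(C, Z) = Add(-6, 3) = -3)
Function('L')(E) = 50
F = 17871750 (F = Mul(3055, 5850) = 17871750)
Add(Function('L')(Mul(Mul(Add(7, Function('y')(4, 0)), Add(5, -5)), 2)), F) = Add(50, 17871750) = 17871800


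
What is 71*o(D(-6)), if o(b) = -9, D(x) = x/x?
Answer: -639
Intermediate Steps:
D(x) = 1
71*o(D(-6)) = 71*(-9) = -639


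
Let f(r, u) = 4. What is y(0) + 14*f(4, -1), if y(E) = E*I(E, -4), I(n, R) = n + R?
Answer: 56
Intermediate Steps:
I(n, R) = R + n
y(E) = E*(-4 + E)
y(0) + 14*f(4, -1) = 0*(-4 + 0) + 14*4 = 0*(-4) + 56 = 0 + 56 = 56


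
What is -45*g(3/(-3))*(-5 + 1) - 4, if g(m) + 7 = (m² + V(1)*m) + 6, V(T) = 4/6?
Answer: -124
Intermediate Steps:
V(T) = ⅔ (V(T) = 4*(⅙) = ⅔)
g(m) = -1 + m² + 2*m/3 (g(m) = -7 + ((m² + 2*m/3) + 6) = -7 + (6 + m² + 2*m/3) = -1 + m² + 2*m/3)
-45*g(3/(-3))*(-5 + 1) - 4 = -45*(-1 + (3/(-3))² + 2*(3/(-3))/3)*(-5 + 1) - 4 = -45*(-1 + (3*(-⅓))² + 2*(3*(-⅓))/3)*(-4) - 4 = -45*(-1 + (-1)² + (⅔)*(-1))*(-4) - 4 = -45*(-1 + 1 - ⅔)*(-4) - 4 = -(-30)*(-4) - 4 = -45*8/3 - 4 = -120 - 4 = -124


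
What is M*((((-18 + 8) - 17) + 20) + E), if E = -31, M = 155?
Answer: -5890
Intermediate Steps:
M*((((-18 + 8) - 17) + 20) + E) = 155*((((-18 + 8) - 17) + 20) - 31) = 155*(((-10 - 17) + 20) - 31) = 155*((-27 + 20) - 31) = 155*(-7 - 31) = 155*(-38) = -5890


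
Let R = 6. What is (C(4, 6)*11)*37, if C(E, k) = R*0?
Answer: 0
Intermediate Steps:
C(E, k) = 0 (C(E, k) = 6*0 = 0)
(C(4, 6)*11)*37 = (0*11)*37 = 0*37 = 0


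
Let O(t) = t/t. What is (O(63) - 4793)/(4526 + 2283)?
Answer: -4792/6809 ≈ -0.70377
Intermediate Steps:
O(t) = 1
(O(63) - 4793)/(4526 + 2283) = (1 - 4793)/(4526 + 2283) = -4792/6809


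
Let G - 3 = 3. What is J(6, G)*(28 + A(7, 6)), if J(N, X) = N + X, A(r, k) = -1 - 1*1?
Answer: 312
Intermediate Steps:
A(r, k) = -2 (A(r, k) = -1 - 1 = -2)
G = 6 (G = 3 + 3 = 6)
J(6, G)*(28 + A(7, 6)) = (6 + 6)*(28 - 2) = 12*26 = 312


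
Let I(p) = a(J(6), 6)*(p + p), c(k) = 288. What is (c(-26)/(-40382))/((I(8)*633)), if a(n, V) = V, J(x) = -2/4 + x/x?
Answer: -1/8520602 ≈ -1.1736e-7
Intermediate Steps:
J(x) = ½ (J(x) = -2*¼ + 1 = -½ + 1 = ½)
I(p) = 12*p (I(p) = 6*(p + p) = 6*(2*p) = 12*p)
(c(-26)/(-40382))/((I(8)*633)) = (288/(-40382))/(((12*8)*633)) = (288*(-1/40382))/((96*633)) = -144/20191/60768 = -144/20191*1/60768 = -1/8520602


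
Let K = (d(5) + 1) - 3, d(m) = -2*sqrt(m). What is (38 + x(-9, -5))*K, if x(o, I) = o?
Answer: -58 - 58*sqrt(5) ≈ -187.69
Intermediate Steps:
K = -2 - 2*sqrt(5) (K = (-2*sqrt(5) + 1) - 3 = (1 - 2*sqrt(5)) - 3 = -2 - 2*sqrt(5) ≈ -6.4721)
(38 + x(-9, -5))*K = (38 - 9)*(-2 - 2*sqrt(5)) = 29*(-2 - 2*sqrt(5)) = -58 - 58*sqrt(5)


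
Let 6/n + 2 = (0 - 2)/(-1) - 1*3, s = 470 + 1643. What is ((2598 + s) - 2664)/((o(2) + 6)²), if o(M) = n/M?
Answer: 2047/25 ≈ 81.880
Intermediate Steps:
s = 2113
n = -2 (n = 6/(-2 + ((0 - 2)/(-1) - 1*3)) = 6/(-2 + (-2*(-1) - 3)) = 6/(-2 + (2 - 3)) = 6/(-2 - 1) = 6/(-3) = 6*(-⅓) = -2)
o(M) = -2/M
((2598 + s) - 2664)/((o(2) + 6)²) = ((2598 + 2113) - 2664)/((-2/2 + 6)²) = (4711 - 2664)/((-2*½ + 6)²) = 2047/((-1 + 6)²) = 2047/(5²) = 2047/25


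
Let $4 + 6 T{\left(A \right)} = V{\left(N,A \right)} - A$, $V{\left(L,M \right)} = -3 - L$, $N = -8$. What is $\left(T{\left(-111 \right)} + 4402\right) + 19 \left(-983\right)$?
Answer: $- \frac{42769}{3} \approx -14256.0$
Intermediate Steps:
$T{\left(A \right)} = \frac{1}{6} - \frac{A}{6}$ ($T{\left(A \right)} = - \frac{2}{3} + \frac{\left(-3 - -8\right) - A}{6} = - \frac{2}{3} + \frac{\left(-3 + 8\right) - A}{6} = - \frac{2}{3} + \frac{5 - A}{6} = - \frac{2}{3} - \left(- \frac{5}{6} + \frac{A}{6}\right) = \frac{1}{6} - \frac{A}{6}$)
$\left(T{\left(-111 \right)} + 4402\right) + 19 \left(-983\right) = \left(\left(\frac{1}{6} - - \frac{37}{2}\right) + 4402\right) + 19 \left(-983\right) = \left(\left(\frac{1}{6} + \frac{37}{2}\right) + 4402\right) - 18677 = \left(\frac{56}{3} + 4402\right) - 18677 = \frac{13262}{3} - 18677 = - \frac{42769}{3}$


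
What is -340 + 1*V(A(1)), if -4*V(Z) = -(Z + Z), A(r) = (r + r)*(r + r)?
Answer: -338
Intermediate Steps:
A(r) = 4*r² (A(r) = (2*r)*(2*r) = 4*r²)
V(Z) = Z/2 (V(Z) = -(-1)*(Z + Z)/4 = -(-1)*2*Z/4 = -(-1)*Z/2 = Z/2)
-340 + 1*V(A(1)) = -340 + 1*((4*1²)/2) = -340 + 1*((4*1)/2) = -340 + 1*((½)*4) = -340 + 1*2 = -340 + 2 = -338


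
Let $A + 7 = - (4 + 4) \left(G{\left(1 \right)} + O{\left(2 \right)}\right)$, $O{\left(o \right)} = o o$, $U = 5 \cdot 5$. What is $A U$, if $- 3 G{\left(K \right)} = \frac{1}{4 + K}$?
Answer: $- \frac{2885}{3} \approx -961.67$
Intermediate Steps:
$U = 25$
$O{\left(o \right)} = o^{2}$
$G{\left(K \right)} = - \frac{1}{3 \left(4 + K\right)}$
$A = - \frac{577}{15}$ ($A = -7 + - (4 + 4) \left(- \frac{1}{12 + 3 \cdot 1} + 2^{2}\right) = -7 + \left(-1\right) 8 \left(- \frac{1}{12 + 3} + 4\right) = -7 - 8 \left(- \frac{1}{15} + 4\right) = -7 - \frac{472}{15} = - \frac{577}{15} \approx -38.467$)
$A U = \left(- \frac{577}{15}\right) 25 = - \frac{2885}{3}$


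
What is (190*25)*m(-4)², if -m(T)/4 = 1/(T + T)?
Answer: 2375/2 ≈ 1187.5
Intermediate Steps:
m(T) = -2/T (m(T) = -4/(T + T) = -4*1/(2*T) = -2/T)
(190*25)*m(-4)² = (190*25)*(-2/(-4))² = 4750*(-2*(-¼))² = 4750*(½)² = 4750*(¼) = 2375/2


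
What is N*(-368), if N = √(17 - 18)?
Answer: -368*I ≈ -368.0*I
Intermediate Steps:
N = I (N = √(-1) = I ≈ 1.0*I)
N*(-368) = I*(-368) = -368*I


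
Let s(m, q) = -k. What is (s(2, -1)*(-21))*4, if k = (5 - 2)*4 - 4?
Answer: 672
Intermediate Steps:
k = 8 (k = 3*4 - 4 = 12 - 4 = 8)
s(m, q) = -8 (s(m, q) = -1*8 = -8)
(s(2, -1)*(-21))*4 = -8*(-21)*4 = 168*4 = 672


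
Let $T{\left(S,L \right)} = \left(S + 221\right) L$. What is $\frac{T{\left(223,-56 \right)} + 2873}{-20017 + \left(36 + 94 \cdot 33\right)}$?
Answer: $\frac{21991}{16879} \approx 1.3029$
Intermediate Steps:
$T{\left(S,L \right)} = L \left(221 + S\right)$ ($T{\left(S,L \right)} = \left(221 + S\right) L = L \left(221 + S\right)$)
$\frac{T{\left(223,-56 \right)} + 2873}{-20017 + \left(36 + 94 \cdot 33\right)} = \frac{- 56 \left(221 + 223\right) + 2873}{-20017 + \left(36 + 94 \cdot 33\right)} = \frac{\left(-56\right) 444 + 2873}{-20017 + \left(36 + 3102\right)} = \frac{-24864 + 2873}{-20017 + 3138} = - \frac{21991}{-16879} = \left(-21991\right) \left(- \frac{1}{16879}\right) = \frac{21991}{16879}$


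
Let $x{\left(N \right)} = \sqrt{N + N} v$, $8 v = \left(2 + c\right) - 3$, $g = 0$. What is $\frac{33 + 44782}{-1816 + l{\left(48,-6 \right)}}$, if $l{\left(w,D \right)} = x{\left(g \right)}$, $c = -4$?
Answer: $- \frac{44815}{1816} \approx -24.678$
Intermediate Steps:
$v = - \frac{5}{8}$ ($v = \frac{\left(2 - 4\right) - 3}{8} = \frac{-2 - 3}{8} = \frac{1}{8} \left(-5\right) = - \frac{5}{8} \approx -0.625$)
$x{\left(N \right)} = - \frac{5 \sqrt{2} \sqrt{N}}{8}$ ($x{\left(N \right)} = \sqrt{N + N} \left(- \frac{5}{8}\right) = \sqrt{2 N} \left(- \frac{5}{8}\right) = \sqrt{2} \sqrt{N} \left(- \frac{5}{8}\right) = - \frac{5 \sqrt{2} \sqrt{N}}{8}$)
$l{\left(w,D \right)} = 0$ ($l{\left(w,D \right)} = - \frac{5 \sqrt{2} \sqrt{0}}{8} = \left(- \frac{5}{8}\right) \sqrt{2} \cdot 0 = 0$)
$\frac{33 + 44782}{-1816 + l{\left(48,-6 \right)}} = \frac{33 + 44782}{-1816 + 0} = \frac{44815}{-1816} = 44815 \left(- \frac{1}{1816}\right) = - \frac{44815}{1816}$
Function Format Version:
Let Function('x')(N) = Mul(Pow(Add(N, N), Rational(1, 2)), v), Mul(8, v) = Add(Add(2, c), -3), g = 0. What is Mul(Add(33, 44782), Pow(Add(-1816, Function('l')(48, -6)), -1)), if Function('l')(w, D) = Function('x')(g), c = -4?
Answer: Rational(-44815, 1816) ≈ -24.678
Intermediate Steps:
v = Rational(-5, 8) (v = Mul(Rational(1, 8), Add(Add(2, -4), -3)) = Mul(Rational(1, 8), Add(-2, -3)) = Mul(Rational(1, 8), -5) = Rational(-5, 8) ≈ -0.62500)
Function('x')(N) = Mul(Rational(-5, 8), Pow(2, Rational(1, 2)), Pow(N, Rational(1, 2))) (Function('x')(N) = Mul(Pow(Add(N, N), Rational(1, 2)), Rational(-5, 8)) = Mul(Pow(Mul(2, N), Rational(1, 2)), Rational(-5, 8)) = Mul(Mul(Pow(2, Rational(1, 2)), Pow(N, Rational(1, 2))), Rational(-5, 8)) = Mul(Rational(-5, 8), Pow(2, Rational(1, 2)), Pow(N, Rational(1, 2))))
Function('l')(w, D) = 0 (Function('l')(w, D) = Mul(Rational(-5, 8), Pow(2, Rational(1, 2)), Pow(0, Rational(1, 2))) = Mul(Rational(-5, 8), Pow(2, Rational(1, 2)), 0) = 0)
Mul(Add(33, 44782), Pow(Add(-1816, Function('l')(48, -6)), -1)) = Mul(Add(33, 44782), Pow(Add(-1816, 0), -1)) = Mul(44815, Pow(-1816, -1)) = Mul(44815, Rational(-1, 1816)) = Rational(-44815, 1816)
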